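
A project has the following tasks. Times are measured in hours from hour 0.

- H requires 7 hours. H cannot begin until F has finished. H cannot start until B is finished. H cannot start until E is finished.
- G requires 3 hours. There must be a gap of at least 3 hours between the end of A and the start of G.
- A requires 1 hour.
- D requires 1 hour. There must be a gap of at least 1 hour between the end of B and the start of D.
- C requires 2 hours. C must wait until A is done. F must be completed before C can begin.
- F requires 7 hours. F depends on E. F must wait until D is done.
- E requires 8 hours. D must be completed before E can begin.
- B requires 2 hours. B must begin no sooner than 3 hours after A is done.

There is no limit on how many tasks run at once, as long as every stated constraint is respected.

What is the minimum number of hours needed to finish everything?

30

A can start immediately at hour 0; it finishes at hour 1.
After A (finishes hour 1, plus 3-hour gap → hour 4), G can start at hour 4 and finishes at hour 7.
B cannot begin until A (finishes hour 1, plus 3-hour gap → hour 4). It runs from hour 4 to 4 + 2 = hour 6.
After B (finishes hour 6, plus 1-hour gap → hour 7), D can start at hour 7 and finishes at hour 8.
After D (finishes hour 8), E can start at hour 8 and finishes at hour 16.
F has to wait for E (finishes hour 16); D (finishes hour 8). The latest of these is hour 16, so F runs hour 16 to 16 + 7 = hour 23.
H needs all of F (finishes hour 23); B (finishes hour 6); E (finishes hour 16). That puts its earliest start at hour 23; it finishes at 23 + 7 = hour 30.
C needs all of A (finishes hour 1); F (finishes hour 23). That puts its earliest start at hour 23; it finishes at 23 + 2 = hour 25.
All tasks are finished once the last one completes. Finish times: A at 1, B at 6, C at 25, D at 8, E at 16, F at 23, G at 7, H at 30. The latest is hour 30.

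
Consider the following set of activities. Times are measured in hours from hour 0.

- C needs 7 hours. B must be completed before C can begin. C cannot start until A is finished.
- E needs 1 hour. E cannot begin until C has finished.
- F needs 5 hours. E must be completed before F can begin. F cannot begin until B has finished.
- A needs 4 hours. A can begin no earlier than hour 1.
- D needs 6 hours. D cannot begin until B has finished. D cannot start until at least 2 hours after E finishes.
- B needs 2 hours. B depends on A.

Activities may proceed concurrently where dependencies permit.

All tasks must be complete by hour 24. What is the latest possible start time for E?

15

D must finish by hour 24; it takes 6 hours, so it must start by 24 − 6 = hour 18.
Nothing follows F; the deadline of hour 24 is its only limit. It must start by 24 − 5 = hour 19.
E has several dependents: D (must start by hour 18, minus 2-hour gap → hour 16); F (must start by hour 19). The earliest of those limits is hour 16, so E must start by 16 − 1 = hour 15.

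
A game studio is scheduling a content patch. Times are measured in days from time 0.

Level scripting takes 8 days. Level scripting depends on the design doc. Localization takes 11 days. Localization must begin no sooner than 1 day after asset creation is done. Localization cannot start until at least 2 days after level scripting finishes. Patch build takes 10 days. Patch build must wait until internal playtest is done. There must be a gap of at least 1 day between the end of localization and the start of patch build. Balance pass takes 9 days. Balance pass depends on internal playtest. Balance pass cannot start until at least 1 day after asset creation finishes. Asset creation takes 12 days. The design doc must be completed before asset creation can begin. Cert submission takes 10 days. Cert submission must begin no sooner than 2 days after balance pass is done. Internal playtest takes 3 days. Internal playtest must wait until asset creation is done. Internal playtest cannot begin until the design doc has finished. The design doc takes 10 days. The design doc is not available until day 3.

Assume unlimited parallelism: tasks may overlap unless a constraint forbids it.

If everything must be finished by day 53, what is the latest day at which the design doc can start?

Cert submission has no dependents, so it just needs to finish by day 53. Starting by 53 − 10 = day 43 achieves that.
Balance pass must finish before cert submission (must start by day 43, minus 2-day gap → day 41). With a 9-day duration, balance pass must start by 41 − 9 = day 32.
Patch build must finish by day 53; it takes 10 days, so it must start by 53 − 10 = day 43.
For internal playtest: balance pass (must start by day 32); patch build (must start by day 43). The most restrictive is day 32; with a 3-day duration, internal playtest must start by day 29.
Localization feeds into patch build (must start by day 43, minus 1-day gap → day 42); so localization must finish by day 42 and therefore start by day 31.
For asset creation: internal playtest (must start by day 29); balance pass (must start by day 32, minus 1-day gap → day 31); localization (must start by day 31, minus 1-day gap → day 30). The most restrictive is day 29; with a 12-day duration, asset creation must start by day 17.
Since localization (must start by day 31, minus 2-day gap → day 29) depends on it, level scripting must finish by day 29. Backing off its 8-day duration gives a latest start of day 21.
The design doc feeds asset creation (must start by day 17); level scripting (must start by day 21); internal playtest (must start by day 29). Taking the minimum, the design doc must finish by day 17 and start by 17 − 10 = day 7.

7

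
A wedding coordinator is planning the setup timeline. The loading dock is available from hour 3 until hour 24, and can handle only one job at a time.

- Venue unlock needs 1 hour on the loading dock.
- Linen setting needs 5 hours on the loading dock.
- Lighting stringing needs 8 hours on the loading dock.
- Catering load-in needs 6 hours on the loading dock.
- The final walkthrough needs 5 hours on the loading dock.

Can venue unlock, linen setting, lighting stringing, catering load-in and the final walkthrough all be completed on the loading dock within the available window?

The loading dock window is 24 − 3 = 21 hours.
Running back to back, the jobs need 1 + 5 + 8 + 6 + 5 = 25 hours on the loading dock.
Since 25 > 21, they cannot all fit.

No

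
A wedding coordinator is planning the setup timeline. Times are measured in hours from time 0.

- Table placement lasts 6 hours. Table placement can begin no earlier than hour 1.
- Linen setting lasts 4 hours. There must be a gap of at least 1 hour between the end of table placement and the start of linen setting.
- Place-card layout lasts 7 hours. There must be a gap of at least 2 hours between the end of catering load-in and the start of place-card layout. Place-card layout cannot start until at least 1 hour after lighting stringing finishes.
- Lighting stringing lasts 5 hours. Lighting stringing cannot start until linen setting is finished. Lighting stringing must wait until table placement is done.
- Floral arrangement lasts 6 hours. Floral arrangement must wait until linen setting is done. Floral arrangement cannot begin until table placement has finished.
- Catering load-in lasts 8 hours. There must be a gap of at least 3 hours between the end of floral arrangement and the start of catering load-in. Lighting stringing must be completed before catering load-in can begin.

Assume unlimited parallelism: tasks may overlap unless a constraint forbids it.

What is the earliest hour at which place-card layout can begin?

Table placement waits on its own release at hour 1, so it starts at hour 1 and finishes at 1 + 6 = hour 7.
After table placement (finishes hour 7, plus 1-hour gap → hour 8), linen setting can start at hour 8 and finishes at hour 12.
Lighting stringing needs all of linen setting (finishes hour 12); table placement (finishes hour 7). That puts its earliest start at hour 12; it finishes at 12 + 5 = hour 17.
Floral arrangement needs all of linen setting (finishes hour 12); table placement (finishes hour 7). That puts its earliest start at hour 12; it finishes at 12 + 6 = hour 18.
Catering load-in needs all of floral arrangement (finishes hour 18, plus 3-hour gap → hour 21); lighting stringing (finishes hour 17). That puts its earliest start at hour 21; it finishes at 21 + 8 = hour 29.
Place-card layout waits on catering load-in (finishes hour 29, plus 2-hour gap → hour 31); lighting stringing (finishes hour 17, plus 1-hour gap → hour 18). The latest of these is hour 31, which is the earliest place-card layout can start.

31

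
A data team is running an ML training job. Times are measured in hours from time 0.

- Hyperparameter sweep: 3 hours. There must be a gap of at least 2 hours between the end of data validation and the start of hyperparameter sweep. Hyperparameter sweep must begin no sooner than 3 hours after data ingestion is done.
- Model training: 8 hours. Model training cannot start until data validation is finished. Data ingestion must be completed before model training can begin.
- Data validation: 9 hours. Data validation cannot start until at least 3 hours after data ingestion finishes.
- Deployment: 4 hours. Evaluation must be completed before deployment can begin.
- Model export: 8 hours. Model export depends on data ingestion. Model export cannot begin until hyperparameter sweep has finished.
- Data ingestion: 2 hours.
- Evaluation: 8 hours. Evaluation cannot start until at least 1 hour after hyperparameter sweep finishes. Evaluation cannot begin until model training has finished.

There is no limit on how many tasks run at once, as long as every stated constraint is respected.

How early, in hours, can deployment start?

Nothing blocks data ingestion, so it runs from hour 0 to hour 2.
Data validation waits on data ingestion (finishes hour 2, plus 3-hour gap → hour 5), so it starts at hour 5 and finishes at 5 + 9 = hour 14.
Model training has to wait for data validation (finishes hour 14); data ingestion (finishes hour 2). The latest of these is hour 14, so model training runs hour 14 to 14 + 8 = hour 22.
Hyperparameter sweep cannot start until data validation (finishes hour 14, plus 2-hour gap → hour 16); data ingestion (finishes hour 2, plus 3-hour gap → hour 5). The controlling bound is hour 16, so hyperparameter sweep finishes at 16 + 3 = hour 19.
For evaluation: hyperparameter sweep (finishes hour 19, plus 1-hour gap → hour 20); model training (finishes hour 22). Taking the maximum gives a start of hour 22, and it finishes at 22 + 8 = hour 30.
Deployment waits on evaluation (finishes hour 30), so the earliest it can start is hour 30.

30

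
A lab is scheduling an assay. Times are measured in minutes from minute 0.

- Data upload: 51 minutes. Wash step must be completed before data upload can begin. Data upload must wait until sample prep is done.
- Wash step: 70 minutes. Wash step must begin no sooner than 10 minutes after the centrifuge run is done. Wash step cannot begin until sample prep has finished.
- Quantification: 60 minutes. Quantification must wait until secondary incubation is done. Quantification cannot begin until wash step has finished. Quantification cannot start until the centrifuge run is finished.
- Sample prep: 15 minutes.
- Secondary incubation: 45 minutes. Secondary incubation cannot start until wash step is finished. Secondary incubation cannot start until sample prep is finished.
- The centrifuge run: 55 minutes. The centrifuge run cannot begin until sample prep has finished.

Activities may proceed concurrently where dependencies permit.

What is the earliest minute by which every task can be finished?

Sample prep has no prerequisites, so it starts at minute 0 and finishes at minute 15.
After sample prep (finishes minute 15), the centrifuge run can start at minute 15 and finishes at minute 70.
Wash step has to wait for the centrifuge run (finishes minute 70, plus 10-minute gap → minute 80); sample prep (finishes minute 15). The latest of these is minute 80, so wash step runs minute 80 to 80 + 70 = minute 150.
For data upload: wash step (finishes minute 150); sample prep (finishes minute 15). Taking the maximum gives a start of minute 150, and it finishes at 150 + 51 = minute 201.
Secondary incubation cannot start until wash step (finishes minute 150); sample prep (finishes minute 15). The controlling bound is minute 150, so secondary incubation finishes at 150 + 45 = minute 195.
Quantification has to wait for secondary incubation (finishes minute 195); wash step (finishes minute 150); the centrifuge run (finishes minute 70). The latest of these is minute 195, so quantification runs minute 195 to 195 + 60 = minute 255.
All tasks are finished once the last one completes. Finish times: Sample prep at 15, The centrifuge run at 70, Wash step at 150, Secondary incubation at 195, Quantification at 255, Data upload at 201. The latest is minute 255.

255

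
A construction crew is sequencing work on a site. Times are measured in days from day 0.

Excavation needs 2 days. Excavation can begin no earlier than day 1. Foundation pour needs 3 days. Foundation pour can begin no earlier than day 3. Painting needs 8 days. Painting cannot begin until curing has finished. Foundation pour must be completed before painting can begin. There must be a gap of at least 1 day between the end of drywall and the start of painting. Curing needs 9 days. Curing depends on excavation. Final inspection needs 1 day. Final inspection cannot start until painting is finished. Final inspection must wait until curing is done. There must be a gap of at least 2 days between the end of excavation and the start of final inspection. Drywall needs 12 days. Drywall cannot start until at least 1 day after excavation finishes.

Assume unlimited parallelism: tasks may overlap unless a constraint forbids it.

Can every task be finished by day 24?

No

Foundation pour cannot begin until its own release at day 3. It runs from day 3 to 3 + 3 = day 6.
After its own release at day 1, excavation can start at day 1 and finishes at day 3.
After excavation (finishes day 3, plus 1-day gap → day 4), drywall can start at day 4 and finishes at day 16.
Curing waits on excavation (finishes day 3), so it starts at day 3 and finishes at 3 + 9 = day 12.
Painting has to wait for curing (finishes day 12); foundation pour (finishes day 6); drywall (finishes day 16, plus 1-day gap → day 17). The latest of these is day 17, so painting runs day 17 to 17 + 8 = day 25.
For final inspection: painting (finishes day 25); curing (finishes day 12); excavation (finishes day 3, plus 2-day gap → day 5). Taking the maximum gives a start of day 25, and it finishes at 25 + 1 = day 26.
The earliest everything can be done is day 26, which is after the deadline of 24, so it is not possible.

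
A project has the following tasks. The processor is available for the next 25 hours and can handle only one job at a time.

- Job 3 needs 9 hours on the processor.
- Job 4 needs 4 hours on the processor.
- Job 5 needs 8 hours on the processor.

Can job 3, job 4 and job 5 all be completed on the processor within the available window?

Running back to back, the jobs need 9 + 4 + 8 = 21 hours on the processor.
Since 21 ≤ 25, they fit within the window.

Yes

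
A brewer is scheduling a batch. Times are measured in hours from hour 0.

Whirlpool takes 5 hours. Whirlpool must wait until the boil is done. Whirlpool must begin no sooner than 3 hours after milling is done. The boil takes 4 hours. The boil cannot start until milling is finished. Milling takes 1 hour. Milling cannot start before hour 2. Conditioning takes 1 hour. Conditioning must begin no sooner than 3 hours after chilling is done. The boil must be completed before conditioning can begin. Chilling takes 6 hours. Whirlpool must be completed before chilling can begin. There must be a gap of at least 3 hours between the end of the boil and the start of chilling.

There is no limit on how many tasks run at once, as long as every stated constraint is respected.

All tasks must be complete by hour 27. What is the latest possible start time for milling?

To finish by hour 27, conditioning (duration 1) must start no later than hour 26.
Chilling has to be done before conditioning (must start by hour 26, minus 3-hour gap → hour 23). That means finishing by hour 23, i.e. starting by 23 − 6 = hour 17.
Since chilling (must start by hour 17) depends on it, whirlpool must finish by hour 17. Backing off its 5-hour duration gives a latest start of hour 12.
The boil feeds whirlpool (must start by hour 12); chilling (must start by hour 17, minus 3-hour gap → hour 14); conditioning (must start by hour 26). Taking the minimum, the boil must finish by hour 12 and start by 12 − 4 = hour 8.
Milling has several dependents: the boil (must start by hour 8); whirlpool (must start by hour 12, minus 3-hour gap → hour 9). The earliest of those limits is hour 8, so milling must start by 8 − 1 = hour 7.

7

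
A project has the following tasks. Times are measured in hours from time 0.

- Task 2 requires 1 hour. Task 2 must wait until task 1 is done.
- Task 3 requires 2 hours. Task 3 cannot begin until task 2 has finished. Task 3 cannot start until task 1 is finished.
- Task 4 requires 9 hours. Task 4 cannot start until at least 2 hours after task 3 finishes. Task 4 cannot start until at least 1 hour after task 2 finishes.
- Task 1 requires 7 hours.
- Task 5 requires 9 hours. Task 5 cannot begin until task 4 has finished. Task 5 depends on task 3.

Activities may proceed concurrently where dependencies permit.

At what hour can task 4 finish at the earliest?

21

Task 1 has no prerequisites, so it starts at hour 0 and finishes at hour 7.
After task 1 (finishes hour 7), task 2 can start at hour 7 and finishes at hour 8.
Task 3 cannot start until task 2 (finishes hour 8); task 1 (finishes hour 7). The controlling bound is hour 8, so task 3 finishes at 8 + 2 = hour 10.
Task 4 needs all of task 3 (finishes hour 10, plus 2-hour gap → hour 12); task 2 (finishes hour 8, plus 1-hour gap → hour 9). That puts its earliest start at hour 12; it finishes at 12 + 9 = hour 21.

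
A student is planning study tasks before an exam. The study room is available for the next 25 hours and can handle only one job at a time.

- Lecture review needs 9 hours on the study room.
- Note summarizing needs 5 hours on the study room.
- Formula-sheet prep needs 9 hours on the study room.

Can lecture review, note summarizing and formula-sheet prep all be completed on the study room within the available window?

Yes

Running back to back, the jobs need 9 + 5 + 9 = 23 hours on the study room.
Since 23 ≤ 25, they fit within the window.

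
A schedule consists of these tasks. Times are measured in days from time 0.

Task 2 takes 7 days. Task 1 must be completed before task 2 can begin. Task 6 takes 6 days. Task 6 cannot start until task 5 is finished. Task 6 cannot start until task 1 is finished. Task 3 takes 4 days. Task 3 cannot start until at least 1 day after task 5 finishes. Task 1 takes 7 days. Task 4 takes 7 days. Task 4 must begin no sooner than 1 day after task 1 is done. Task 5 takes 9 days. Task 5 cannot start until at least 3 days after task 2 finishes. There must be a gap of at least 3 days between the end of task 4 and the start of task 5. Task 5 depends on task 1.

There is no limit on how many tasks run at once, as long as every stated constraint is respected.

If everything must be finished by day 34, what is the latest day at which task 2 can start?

Task 3 has no dependents, so it just needs to finish by day 34. Starting by 34 − 4 = day 30 achieves that.
Task 6 has no dependents, so it just needs to finish by day 34. Starting by 34 − 6 = day 28 achieves that.
Task 5 must finish in time for task 3 (must start by day 30, minus 1-day gap → day 29); task 6 (must start by day 28). The tightest is day 28, so task 5 must start by 28 − 9 = day 19.
Task 2 has to be done before task 5 (must start by day 19, minus 3-day gap → day 16). That means finishing by day 16, i.e. starting by 16 − 7 = day 9.

9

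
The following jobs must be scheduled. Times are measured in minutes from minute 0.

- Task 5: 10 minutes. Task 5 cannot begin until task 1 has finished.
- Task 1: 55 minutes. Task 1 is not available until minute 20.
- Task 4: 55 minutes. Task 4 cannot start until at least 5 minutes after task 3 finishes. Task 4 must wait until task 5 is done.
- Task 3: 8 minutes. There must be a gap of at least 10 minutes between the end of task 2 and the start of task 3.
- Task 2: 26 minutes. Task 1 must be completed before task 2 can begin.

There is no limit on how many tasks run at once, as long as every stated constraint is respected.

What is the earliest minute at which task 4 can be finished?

Task 1 waits on its own release at minute 20, so it starts at minute 20 and finishes at 20 + 55 = minute 75.
Task 5 cannot begin until task 1 (finishes minute 75). It runs from minute 75 to 75 + 10 = minute 85.
Task 2 cannot begin until task 1 (finishes minute 75). It runs from minute 75 to 75 + 26 = minute 101.
Task 3 cannot begin until task 2 (finishes minute 101, plus 10-minute gap → minute 111). It runs from minute 111 to 111 + 8 = minute 119.
Task 4 needs all of task 3 (finishes minute 119, plus 5-minute gap → minute 124); task 5 (finishes minute 85). That puts its earliest start at minute 124; it finishes at 124 + 55 = minute 179.

179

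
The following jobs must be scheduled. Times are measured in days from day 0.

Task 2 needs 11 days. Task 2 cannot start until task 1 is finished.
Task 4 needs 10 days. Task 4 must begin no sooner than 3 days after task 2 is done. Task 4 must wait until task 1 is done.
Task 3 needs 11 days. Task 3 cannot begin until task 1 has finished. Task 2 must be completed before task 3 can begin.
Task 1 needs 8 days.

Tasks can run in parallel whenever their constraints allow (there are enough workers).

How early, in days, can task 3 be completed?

Task 1 has no prerequisites, so it starts at day 0 and finishes at day 8.
Task 2 waits on task 1 (finishes day 8), so it starts at day 8 and finishes at 8 + 11 = day 19.
Task 3 has to wait for task 1 (finishes day 8); task 2 (finishes day 19). The latest of these is day 19, so task 3 runs day 19 to 19 + 11 = day 30.

30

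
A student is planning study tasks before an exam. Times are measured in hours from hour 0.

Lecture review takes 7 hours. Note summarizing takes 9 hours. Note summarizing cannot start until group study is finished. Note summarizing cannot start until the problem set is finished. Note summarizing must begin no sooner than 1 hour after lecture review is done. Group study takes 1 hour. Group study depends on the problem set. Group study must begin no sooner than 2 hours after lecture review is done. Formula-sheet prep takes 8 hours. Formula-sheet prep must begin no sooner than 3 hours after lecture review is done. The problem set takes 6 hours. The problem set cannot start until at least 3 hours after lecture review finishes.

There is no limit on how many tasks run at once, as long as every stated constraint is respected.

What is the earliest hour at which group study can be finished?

Nothing blocks lecture review, so it runs from hour 0 to hour 7.
After lecture review (finishes hour 7, plus 3-hour gap → hour 10), the problem set can start at hour 10 and finishes at hour 16.
Group study cannot start until the problem set (finishes hour 16); lecture review (finishes hour 7, plus 2-hour gap → hour 9). The controlling bound is hour 16, so group study finishes at 16 + 1 = hour 17.

17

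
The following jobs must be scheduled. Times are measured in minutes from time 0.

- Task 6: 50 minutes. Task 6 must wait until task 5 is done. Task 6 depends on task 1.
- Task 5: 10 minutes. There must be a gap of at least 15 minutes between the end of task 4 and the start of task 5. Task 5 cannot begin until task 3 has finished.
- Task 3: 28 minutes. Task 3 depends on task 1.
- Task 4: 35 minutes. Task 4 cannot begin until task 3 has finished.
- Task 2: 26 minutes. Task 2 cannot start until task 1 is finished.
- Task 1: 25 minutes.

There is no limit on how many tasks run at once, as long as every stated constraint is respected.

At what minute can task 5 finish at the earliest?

Task 1 can start immediately at minute 0; it finishes at minute 25.
Task 3 cannot begin until task 1 (finishes minute 25). It runs from minute 25 to 25 + 28 = minute 53.
Task 4 waits on task 3 (finishes minute 53), so it starts at minute 53 and finishes at 53 + 35 = minute 88.
Task 5 cannot start until task 4 (finishes minute 88, plus 15-minute gap → minute 103); task 3 (finishes minute 53). The controlling bound is minute 103, so task 5 finishes at 103 + 10 = minute 113.

113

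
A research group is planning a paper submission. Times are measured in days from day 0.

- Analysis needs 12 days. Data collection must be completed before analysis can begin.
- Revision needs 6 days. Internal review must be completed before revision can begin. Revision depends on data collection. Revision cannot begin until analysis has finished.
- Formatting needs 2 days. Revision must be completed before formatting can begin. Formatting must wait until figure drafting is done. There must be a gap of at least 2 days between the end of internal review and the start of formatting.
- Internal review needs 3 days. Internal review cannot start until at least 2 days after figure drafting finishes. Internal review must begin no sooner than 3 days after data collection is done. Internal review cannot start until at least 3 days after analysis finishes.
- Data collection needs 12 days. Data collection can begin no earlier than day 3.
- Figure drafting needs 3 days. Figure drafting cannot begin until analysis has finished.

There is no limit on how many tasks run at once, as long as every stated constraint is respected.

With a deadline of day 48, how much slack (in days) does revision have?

Data collection waits on its own release at day 3, so it starts at day 3 and finishes at 3 + 12 = day 15.
Analysis cannot begin until data collection (finishes day 15). It runs from day 15 to 15 + 12 = day 27.
After analysis (finishes day 27), figure drafting can start at day 27 and finishes at day 30.
Internal review has to wait for figure drafting (finishes day 30, plus 2-day gap → day 32); data collection (finishes day 15, plus 3-day gap → day 18); analysis (finishes day 27, plus 3-day gap → day 30). The latest of these is day 32, so internal review runs day 32 to 32 + 3 = day 35.
Revision cannot start until internal review (finishes day 35); data collection (finishes day 15); analysis (finishes day 27). The controlling bound is day 35, so revision finishes at 35 + 6 = day 41.

Working backward from the deadline:
Formatting must finish by day 48; it takes 2 days, so it must start by 48 − 2 = day 46.
Revision must finish before formatting (must start by day 46). With a 6-day duration, revision must start by 46 − 6 = day 40.
So revision can start as early as day 35 and as late as day 40, giving 40 − 35 = 5 days of slack.

5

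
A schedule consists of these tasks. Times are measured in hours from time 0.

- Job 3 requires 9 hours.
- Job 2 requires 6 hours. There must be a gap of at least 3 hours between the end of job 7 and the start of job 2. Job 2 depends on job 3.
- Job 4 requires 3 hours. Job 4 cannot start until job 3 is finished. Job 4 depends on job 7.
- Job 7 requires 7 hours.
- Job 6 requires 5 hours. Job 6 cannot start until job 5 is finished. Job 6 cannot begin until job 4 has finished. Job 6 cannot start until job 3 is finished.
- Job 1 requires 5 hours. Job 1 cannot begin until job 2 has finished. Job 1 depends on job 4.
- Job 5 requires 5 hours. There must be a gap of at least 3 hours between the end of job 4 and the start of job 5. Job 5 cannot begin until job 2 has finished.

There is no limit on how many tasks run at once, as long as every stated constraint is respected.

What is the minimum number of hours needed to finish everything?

26

Nothing blocks job 7, so it runs from hour 0 to hour 7.
Nothing blocks job 3, so it runs from hour 0 to hour 9.
Job 4 needs all of job 3 (finishes hour 9); job 7 (finishes hour 7). That puts its earliest start at hour 9; it finishes at 9 + 3 = hour 12.
For job 2: job 7 (finishes hour 7, plus 3-hour gap → hour 10); job 3 (finishes hour 9). Taking the maximum gives a start of hour 10, and it finishes at 10 + 6 = hour 16.
Job 5 has to wait for job 4 (finishes hour 12, plus 3-hour gap → hour 15); job 2 (finishes hour 16). The latest of these is hour 16, so job 5 runs hour 16 to 16 + 5 = hour 21.
For job 6: job 5 (finishes hour 21); job 4 (finishes hour 12); job 3 (finishes hour 9). Taking the maximum gives a start of hour 21, and it finishes at 21 + 5 = hour 26.
Job 1 has to wait for job 2 (finishes hour 16); job 4 (finishes hour 12). The latest of these is hour 16, so job 1 runs hour 16 to 16 + 5 = hour 21.
All tasks are finished once the last one completes. Finish times: Job 1 at 21, Job 2 at 16, Job 3 at 9, Job 4 at 12, Job 5 at 21, Job 6 at 26, Job 7 at 7. The latest is hour 26.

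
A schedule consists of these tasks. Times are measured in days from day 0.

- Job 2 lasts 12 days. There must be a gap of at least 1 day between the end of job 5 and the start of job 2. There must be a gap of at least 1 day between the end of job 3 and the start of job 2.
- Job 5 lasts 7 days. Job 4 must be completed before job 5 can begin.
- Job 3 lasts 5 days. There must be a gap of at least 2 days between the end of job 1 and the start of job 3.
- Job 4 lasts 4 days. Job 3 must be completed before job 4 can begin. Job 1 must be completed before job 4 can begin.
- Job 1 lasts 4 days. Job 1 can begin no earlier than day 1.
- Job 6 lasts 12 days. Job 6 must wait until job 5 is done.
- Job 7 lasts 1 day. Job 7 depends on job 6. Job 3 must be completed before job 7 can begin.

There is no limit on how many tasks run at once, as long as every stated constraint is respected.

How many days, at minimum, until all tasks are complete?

36

Job 1 waits on its own release at day 1, so it starts at day 1 and finishes at 1 + 4 = day 5.
Job 3 waits on job 1 (finishes day 5, plus 2-day gap → day 7), so it starts at day 7 and finishes at 7 + 5 = day 12.
Job 4 has to wait for job 3 (finishes day 12); job 1 (finishes day 5). The latest of these is day 12, so job 4 runs day 12 to 12 + 4 = day 16.
Job 5 waits on job 4 (finishes day 16), so it starts at day 16 and finishes at 16 + 7 = day 23.
Job 6 cannot begin until job 5 (finishes day 23). It runs from day 23 to 23 + 12 = day 35.
For job 7: job 6 (finishes day 35); job 3 (finishes day 12). Taking the maximum gives a start of day 35, and it finishes at 35 + 1 = day 36.
Job 2 needs all of job 5 (finishes day 23, plus 1-day gap → day 24); job 3 (finishes day 12, plus 1-day gap → day 13). That puts its earliest start at day 24; it finishes at 24 + 12 = day 36.
All tasks are finished once the last one completes. Finish times: Job 1 at 5, Job 2 at 36, Job 3 at 12, Job 4 at 16, Job 5 at 23, Job 6 at 35, Job 7 at 36. The latest is day 36.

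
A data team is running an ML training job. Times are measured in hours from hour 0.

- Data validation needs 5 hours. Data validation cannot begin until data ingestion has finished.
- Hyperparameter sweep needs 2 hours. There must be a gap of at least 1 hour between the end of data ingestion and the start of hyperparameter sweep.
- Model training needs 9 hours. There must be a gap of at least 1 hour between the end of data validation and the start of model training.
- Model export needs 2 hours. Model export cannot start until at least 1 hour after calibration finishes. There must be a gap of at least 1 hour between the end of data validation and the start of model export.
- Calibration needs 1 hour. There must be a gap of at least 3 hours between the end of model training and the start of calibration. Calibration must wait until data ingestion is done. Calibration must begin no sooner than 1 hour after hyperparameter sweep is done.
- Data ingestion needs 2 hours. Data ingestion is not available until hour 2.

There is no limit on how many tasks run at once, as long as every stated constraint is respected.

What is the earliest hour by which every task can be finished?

Data ingestion waits on its own release at hour 2, so it starts at hour 2 and finishes at 2 + 2 = hour 4.
Hyperparameter sweep cannot begin until data ingestion (finishes hour 4, plus 1-hour gap → hour 5). It runs from hour 5 to 5 + 2 = hour 7.
After data ingestion (finishes hour 4), data validation can start at hour 4 and finishes at hour 9.
Model training cannot begin until data validation (finishes hour 9, plus 1-hour gap → hour 10). It runs from hour 10 to 10 + 9 = hour 19.
Calibration cannot start until model training (finishes hour 19, plus 3-hour gap → hour 22); data ingestion (finishes hour 4); hyperparameter sweep (finishes hour 7, plus 1-hour gap → hour 8). The controlling bound is hour 22, so calibration finishes at 22 + 1 = hour 23.
Model export cannot start until calibration (finishes hour 23, plus 1-hour gap → hour 24); data validation (finishes hour 9, plus 1-hour gap → hour 10). The controlling bound is hour 24, so model export finishes at 24 + 2 = hour 26.
All tasks are finished once the last one completes. Finish times: Data ingestion at 4, Data validation at 9, Hyperparameter sweep at 7, Model training at 19, Calibration at 23, Model export at 26. The latest is hour 26.

26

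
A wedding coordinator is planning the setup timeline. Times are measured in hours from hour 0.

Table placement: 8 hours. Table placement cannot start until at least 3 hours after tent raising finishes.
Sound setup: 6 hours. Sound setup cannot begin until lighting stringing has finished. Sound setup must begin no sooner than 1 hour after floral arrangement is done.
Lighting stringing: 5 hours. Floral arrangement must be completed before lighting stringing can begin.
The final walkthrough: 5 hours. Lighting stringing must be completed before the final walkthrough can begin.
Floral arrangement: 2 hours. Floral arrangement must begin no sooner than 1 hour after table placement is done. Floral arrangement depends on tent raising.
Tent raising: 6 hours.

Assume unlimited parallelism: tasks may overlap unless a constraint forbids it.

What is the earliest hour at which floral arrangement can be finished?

Tent raising has no prerequisites, so it starts at hour 0 and finishes at hour 6.
Table placement waits on tent raising (finishes hour 6, plus 3-hour gap → hour 9), so it starts at hour 9 and finishes at 9 + 8 = hour 17.
Floral arrangement needs all of table placement (finishes hour 17, plus 1-hour gap → hour 18); tent raising (finishes hour 6). That puts its earliest start at hour 18; it finishes at 18 + 2 = hour 20.

20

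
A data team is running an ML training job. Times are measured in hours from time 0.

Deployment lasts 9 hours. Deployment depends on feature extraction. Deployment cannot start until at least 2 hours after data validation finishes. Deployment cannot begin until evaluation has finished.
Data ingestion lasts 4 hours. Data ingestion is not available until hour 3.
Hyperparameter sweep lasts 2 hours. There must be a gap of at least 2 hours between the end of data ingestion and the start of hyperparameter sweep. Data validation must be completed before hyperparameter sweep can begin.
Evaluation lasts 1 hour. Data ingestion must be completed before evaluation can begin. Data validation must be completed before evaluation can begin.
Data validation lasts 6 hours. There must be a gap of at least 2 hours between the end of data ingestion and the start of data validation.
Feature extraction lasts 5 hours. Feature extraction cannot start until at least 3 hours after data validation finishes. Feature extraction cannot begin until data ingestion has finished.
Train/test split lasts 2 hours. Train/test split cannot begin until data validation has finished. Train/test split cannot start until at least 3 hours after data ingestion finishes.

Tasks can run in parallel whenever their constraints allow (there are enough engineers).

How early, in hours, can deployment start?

23

Data ingestion cannot begin until its own release at hour 3. It runs from hour 3 to 3 + 4 = hour 7.
Data validation waits on data ingestion (finishes hour 7, plus 2-hour gap → hour 9), so it starts at hour 9 and finishes at 9 + 6 = hour 15.
Evaluation has to wait for data ingestion (finishes hour 7); data validation (finishes hour 15). The latest of these is hour 15, so evaluation runs hour 15 to 15 + 1 = hour 16.
Feature extraction needs all of data validation (finishes hour 15, plus 3-hour gap → hour 18); data ingestion (finishes hour 7). That puts its earliest start at hour 18; it finishes at 18 + 5 = hour 23.
Deployment waits on feature extraction (finishes hour 23); data validation (finishes hour 15, plus 2-hour gap → hour 17); evaluation (finishes hour 16). The latest of these is hour 23, which is the earliest deployment can start.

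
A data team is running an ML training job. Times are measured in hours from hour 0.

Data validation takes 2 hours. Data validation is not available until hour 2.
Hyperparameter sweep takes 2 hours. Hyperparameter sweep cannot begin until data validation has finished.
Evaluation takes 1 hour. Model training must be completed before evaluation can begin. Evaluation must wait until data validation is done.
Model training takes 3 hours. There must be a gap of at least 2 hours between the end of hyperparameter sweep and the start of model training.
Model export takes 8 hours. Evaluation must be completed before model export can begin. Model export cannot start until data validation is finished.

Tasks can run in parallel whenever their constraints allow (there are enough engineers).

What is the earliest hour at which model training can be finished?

11

After its own release at hour 2, data validation can start at hour 2 and finishes at hour 4.
After data validation (finishes hour 4), hyperparameter sweep can start at hour 4 and finishes at hour 6.
Model training cannot begin until hyperparameter sweep (finishes hour 6, plus 2-hour gap → hour 8). It runs from hour 8 to 8 + 3 = hour 11.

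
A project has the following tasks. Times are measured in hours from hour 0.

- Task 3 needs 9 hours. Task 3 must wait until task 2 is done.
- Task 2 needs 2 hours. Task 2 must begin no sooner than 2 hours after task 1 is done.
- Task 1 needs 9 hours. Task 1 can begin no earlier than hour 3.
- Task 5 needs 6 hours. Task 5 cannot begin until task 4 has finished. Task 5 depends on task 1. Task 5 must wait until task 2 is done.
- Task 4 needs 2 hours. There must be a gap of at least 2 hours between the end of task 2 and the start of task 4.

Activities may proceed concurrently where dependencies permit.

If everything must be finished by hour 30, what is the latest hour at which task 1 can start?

Task 3 must finish by hour 30; it takes 9 hours, so it must start by 30 − 9 = hour 21.
Task 5 must finish by hour 30; it takes 6 hours, so it must start by 30 − 6 = hour 24.
Task 4 has to be done before task 5 (must start by hour 24). That means finishing by hour 24, i.e. starting by 24 − 2 = hour 22.
Task 2 must finish in time for task 3 (must start by hour 21); task 4 (must start by hour 22, minus 2-hour gap → hour 20); task 5 (must start by hour 24). The tightest is hour 20, so task 2 must start by 20 − 2 = hour 18.
Task 1 feeds task 2 (must start by hour 18, minus 2-hour gap → hour 16); task 5 (must start by hour 24). Taking the minimum, task 1 must finish by hour 16 and start by 16 − 9 = hour 7.

7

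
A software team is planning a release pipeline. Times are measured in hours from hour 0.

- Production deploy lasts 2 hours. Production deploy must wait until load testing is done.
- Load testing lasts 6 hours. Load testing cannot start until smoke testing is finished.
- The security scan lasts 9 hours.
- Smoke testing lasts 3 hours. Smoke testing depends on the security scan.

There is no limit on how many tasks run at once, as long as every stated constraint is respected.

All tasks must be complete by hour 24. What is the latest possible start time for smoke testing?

Production deploy must finish by hour 24; it takes 2 hours, so it must start by 24 − 2 = hour 22.
Load testing has to be done before production deploy (must start by hour 22). That means finishing by hour 22, i.e. starting by 22 − 6 = hour 16.
Since load testing (must start by hour 16) depends on it, smoke testing must finish by hour 16. Backing off its 3-hour duration gives a latest start of hour 13.

13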